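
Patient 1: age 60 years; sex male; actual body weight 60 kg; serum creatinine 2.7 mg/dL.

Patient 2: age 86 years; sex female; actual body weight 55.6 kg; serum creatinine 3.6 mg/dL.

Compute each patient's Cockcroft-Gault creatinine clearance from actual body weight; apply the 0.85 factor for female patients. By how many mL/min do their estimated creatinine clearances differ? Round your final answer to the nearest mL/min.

Patient 1: CrCl = (140 − 60) × 60 / (72 × 2.7) = 4800.0 / 194.40 ≈ 24.7 mL/min
Patient 2: CrCl = (140 − 86) × 55.6 / (72 × 3.6) × 0.85 = 3002.4 / 259.20 × 0.85 ≈ 9.8 mL/min
|24.7 − 9.8| = 14.9 mL/min

15 mL/min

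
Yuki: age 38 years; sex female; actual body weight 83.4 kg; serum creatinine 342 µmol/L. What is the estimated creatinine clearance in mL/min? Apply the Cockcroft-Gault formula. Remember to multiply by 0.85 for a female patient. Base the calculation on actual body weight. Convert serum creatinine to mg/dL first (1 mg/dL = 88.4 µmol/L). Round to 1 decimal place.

26.0 mL/min

SCr = 342 / 88.4 = 3.869 mg/dL
CrCl = (140 − 38) × 83.4 / (72 × 3.869) × 0.85 = 8506.8 / 278.57 × 0.85 ≈ 26.0 mL/min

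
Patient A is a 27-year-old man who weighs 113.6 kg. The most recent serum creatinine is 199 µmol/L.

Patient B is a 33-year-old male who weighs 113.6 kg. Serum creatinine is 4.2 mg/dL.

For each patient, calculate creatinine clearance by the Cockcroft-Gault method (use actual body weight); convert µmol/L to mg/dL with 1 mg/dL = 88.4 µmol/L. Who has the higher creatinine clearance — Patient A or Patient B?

Patient A: SCr = 199 / 88.4 = 2.251 mg/dL
Patient A: CrCl = (140 − 27) × 113.6 / (72 × 2.251) = 12836.8 / 162.07 ≈ 79.2 mL/min
Patient B: CrCl = (140 − 33) × 113.6 / (72 × 4.2) = 12155.2 / 302.40 ≈ 40.2 mL/min
79.2 vs 40.2 mL/min → Patient A is higher.

Patient A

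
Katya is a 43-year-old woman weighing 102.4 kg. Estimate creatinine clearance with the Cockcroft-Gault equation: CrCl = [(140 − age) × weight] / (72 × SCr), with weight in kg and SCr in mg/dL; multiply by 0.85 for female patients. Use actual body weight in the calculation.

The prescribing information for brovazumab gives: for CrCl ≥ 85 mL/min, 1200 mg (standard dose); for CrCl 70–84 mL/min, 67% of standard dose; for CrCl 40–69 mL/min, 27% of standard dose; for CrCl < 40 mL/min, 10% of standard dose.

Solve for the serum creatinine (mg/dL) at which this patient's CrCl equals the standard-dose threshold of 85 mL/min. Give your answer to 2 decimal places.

1.38 mg/dL

Standard dose requires CrCl ≥ 85 mL/min.
Set (140 − 43) × 102.4 × 0.85 / (72 × SCr) = 85
SCr = (140 − 43) × 102.4 × 0.85 / (72 × 85) = 1.380 mg/dL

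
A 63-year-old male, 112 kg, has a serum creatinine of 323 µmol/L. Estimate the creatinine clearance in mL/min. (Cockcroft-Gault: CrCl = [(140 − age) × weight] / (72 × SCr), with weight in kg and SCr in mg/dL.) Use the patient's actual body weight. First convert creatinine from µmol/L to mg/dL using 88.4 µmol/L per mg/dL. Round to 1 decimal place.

32.8 mL/min

SCr = 323 / 88.4 = 3.654 mg/dL
CrCl = (140 − 63) × 112 / (72 × 3.654) = 8624.0 / 263.09 ≈ 32.8 mL/min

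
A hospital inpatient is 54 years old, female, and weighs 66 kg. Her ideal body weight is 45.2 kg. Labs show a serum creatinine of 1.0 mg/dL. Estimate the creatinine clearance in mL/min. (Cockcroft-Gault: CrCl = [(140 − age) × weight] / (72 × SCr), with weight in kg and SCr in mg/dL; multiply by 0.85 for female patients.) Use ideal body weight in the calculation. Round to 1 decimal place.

45.9 mL/min

CrCl = (140 − 54) × 45.2 / (72 × 1) × 0.85 = 3887.2 / 72.00 × 0.85 ≈ 45.9 mL/min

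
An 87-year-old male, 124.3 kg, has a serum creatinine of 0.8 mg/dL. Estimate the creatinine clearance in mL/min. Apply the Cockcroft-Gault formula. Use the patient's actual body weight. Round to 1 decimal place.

114.4 mL/min

CrCl = (140 − 87) × 124.3 / (72 × 0.8) = 6587.9 / 57.60 ≈ 114.4 mL/min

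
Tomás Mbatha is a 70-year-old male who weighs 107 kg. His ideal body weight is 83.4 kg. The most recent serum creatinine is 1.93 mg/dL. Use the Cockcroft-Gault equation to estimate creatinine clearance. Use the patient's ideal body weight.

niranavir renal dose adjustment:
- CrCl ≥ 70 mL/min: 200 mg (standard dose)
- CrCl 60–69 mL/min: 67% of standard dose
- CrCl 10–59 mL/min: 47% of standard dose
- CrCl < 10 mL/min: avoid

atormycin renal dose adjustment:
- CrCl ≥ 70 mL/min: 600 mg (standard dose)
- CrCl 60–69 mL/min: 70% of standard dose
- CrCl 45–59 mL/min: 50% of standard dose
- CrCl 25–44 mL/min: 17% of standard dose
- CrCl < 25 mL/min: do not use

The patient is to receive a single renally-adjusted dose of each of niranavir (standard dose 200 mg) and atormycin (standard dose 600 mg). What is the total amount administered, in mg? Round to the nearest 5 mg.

195 mg

CrCl = (140 − 70) × 83.4 / (72 × 1.93) = 5838.0 / 138.96 ≈ 42.0 mL/min
CrCl ≈ 42 mL/min.
niranavir: 10–59 mL/min → 47% of 200 mg = 94 mg.
atormycin: 25–44 mL/min → 17% of 600 mg = 102 mg.
Total = 94 + 102 = 196 mg.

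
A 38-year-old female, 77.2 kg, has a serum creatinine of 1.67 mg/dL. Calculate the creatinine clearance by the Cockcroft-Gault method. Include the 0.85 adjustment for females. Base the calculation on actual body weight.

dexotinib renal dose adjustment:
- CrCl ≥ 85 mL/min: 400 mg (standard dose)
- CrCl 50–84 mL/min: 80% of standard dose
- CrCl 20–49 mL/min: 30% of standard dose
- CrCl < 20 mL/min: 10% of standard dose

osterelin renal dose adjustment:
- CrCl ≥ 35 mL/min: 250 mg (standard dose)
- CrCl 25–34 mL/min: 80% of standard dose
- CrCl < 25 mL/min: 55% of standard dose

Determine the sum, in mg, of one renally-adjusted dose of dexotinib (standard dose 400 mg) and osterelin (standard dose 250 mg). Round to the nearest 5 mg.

570 mg

CrCl = (140 − 38) × 77.2 / (72 × 1.67) × 0.85 = 7874.4 / 120.24 × 0.85 ≈ 55.7 mL/min
CrCl ≈ 56 mL/min.
dexotinib: 50–84 mL/min → 80% of 400 mg = 320 mg.
osterelin: ≥ 35 mL/min → 100% of 250 mg = 250 mg.
Total = 320 + 250 = 570 mg.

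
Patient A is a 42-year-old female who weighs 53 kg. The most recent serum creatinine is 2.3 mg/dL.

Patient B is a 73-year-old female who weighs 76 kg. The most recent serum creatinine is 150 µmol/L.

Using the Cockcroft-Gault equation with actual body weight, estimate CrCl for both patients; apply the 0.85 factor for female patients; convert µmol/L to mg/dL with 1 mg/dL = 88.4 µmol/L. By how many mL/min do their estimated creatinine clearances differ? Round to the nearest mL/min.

Patient A: CrCl = (140 − 42) × 53 / (72 × 2.3) × 0.85 = 5194.0 / 165.60 × 0.85 ≈ 26.7 mL/min
Patient B: SCr = 150 / 88.4 = 1.697 mg/dL
Patient B: CrCl = (140 − 73) × 76 / (72 × 1.697) × 0.85 = 5092.0 / 122.18 × 0.85 ≈ 35.4 mL/min
|26.7 − 35.4| = 8.7 mL/min

9 mL/min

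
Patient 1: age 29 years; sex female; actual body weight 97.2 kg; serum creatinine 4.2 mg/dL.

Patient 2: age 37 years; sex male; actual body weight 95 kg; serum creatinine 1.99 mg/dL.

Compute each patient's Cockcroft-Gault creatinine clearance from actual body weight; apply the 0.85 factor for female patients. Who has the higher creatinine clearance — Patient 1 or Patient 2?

Patient 2

Patient 1: CrCl = (140 − 29) × 97.2 / (72 × 4.2) × 0.85 = 10789.2 / 302.40 × 0.85 ≈ 30.3 mL/min
Patient 2: CrCl = (140 − 37) × 95 / (72 × 1.99) = 9785.0 / 143.28 ≈ 68.3 mL/min
30.3 vs 68.3 mL/min → Patient 2 is higher.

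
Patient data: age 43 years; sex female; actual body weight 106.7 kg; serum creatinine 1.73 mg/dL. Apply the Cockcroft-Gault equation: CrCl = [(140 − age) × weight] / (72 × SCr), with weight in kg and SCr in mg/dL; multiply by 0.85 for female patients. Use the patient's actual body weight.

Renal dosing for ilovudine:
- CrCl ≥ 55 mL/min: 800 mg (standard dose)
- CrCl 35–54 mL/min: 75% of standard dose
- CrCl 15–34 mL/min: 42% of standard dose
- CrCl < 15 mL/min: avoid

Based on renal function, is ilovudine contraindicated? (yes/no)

no

CrCl = (140 − 43) × 106.7 / (72 × 1.73) × 0.85 = 10349.9 / 124.56 × 0.85 ≈ 70.6 mL/min
CrCl ≈ 71 mL/min, which is ≥ 15 mL/min.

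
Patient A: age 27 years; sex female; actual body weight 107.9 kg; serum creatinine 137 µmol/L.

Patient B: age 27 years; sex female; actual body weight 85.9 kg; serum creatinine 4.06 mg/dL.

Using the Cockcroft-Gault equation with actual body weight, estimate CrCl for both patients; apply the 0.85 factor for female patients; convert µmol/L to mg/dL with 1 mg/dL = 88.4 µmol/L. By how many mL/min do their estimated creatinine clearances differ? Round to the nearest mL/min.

Patient A: SCr = 137 / 88.4 = 1.55 mg/dL
Patient A: CrCl = (140 − 27) × 107.9 / (72 × 1.55) × 0.85 = 12192.7 / 111.60 × 0.85 ≈ 92.9 mL/min
Patient B: CrCl = (140 − 27) × 85.9 / (72 × 4.06) × 0.85 = 9706.7 / 292.32 × 0.85 ≈ 28.2 mL/min
|92.9 − 28.2| = 64.7 mL/min

65 mL/min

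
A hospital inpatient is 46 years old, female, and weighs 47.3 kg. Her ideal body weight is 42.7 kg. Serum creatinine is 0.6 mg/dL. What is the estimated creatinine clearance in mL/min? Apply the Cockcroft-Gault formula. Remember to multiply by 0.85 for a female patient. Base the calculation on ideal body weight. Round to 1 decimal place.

79.0 mL/min

CrCl = (140 − 46) × 42.7 / (72 × 0.6) × 0.85 = 4013.8 / 43.20 × 0.85 ≈ 79.0 mL/min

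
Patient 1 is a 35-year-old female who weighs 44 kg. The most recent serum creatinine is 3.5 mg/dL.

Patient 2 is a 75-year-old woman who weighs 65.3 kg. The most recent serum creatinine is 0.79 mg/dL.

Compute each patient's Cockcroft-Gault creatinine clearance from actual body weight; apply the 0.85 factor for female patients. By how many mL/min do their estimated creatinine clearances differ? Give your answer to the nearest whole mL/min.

Patient 1: CrCl = (140 − 35) × 44 / (72 × 3.5) × 0.85 = 4620.0 / 252.00 × 0.85 ≈ 15.6 mL/min
Patient 2: CrCl = (140 − 75) × 65.3 / (72 × 0.79) × 0.85 = 4244.5 / 56.88 × 0.85 ≈ 63.4 mL/min
|15.6 − 63.4| = 47.8 mL/min

48 mL/min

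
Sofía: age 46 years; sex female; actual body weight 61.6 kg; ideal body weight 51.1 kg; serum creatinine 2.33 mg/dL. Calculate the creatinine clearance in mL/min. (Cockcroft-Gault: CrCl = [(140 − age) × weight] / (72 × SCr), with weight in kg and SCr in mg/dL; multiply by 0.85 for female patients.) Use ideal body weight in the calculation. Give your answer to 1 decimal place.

24.3 mL/min

CrCl = (140 − 46) × 51.1 / (72 × 2.33) × 0.85 = 4803.4 / 167.76 × 0.85 ≈ 24.3 mL/min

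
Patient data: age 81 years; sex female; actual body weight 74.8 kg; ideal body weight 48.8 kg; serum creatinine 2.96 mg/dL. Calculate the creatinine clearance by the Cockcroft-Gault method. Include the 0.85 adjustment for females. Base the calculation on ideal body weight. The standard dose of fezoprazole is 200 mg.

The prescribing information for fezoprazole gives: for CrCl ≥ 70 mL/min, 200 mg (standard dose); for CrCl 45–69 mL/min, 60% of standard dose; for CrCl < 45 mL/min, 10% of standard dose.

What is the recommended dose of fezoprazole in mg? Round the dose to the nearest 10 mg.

20 mg

CrCl = (140 − 81) × 48.8 / (72 × 2.96) × 0.85 = 2879.2 / 213.12 × 0.85 ≈ 11.5 mL/min
CrCl ≈ 11 mL/min → bracket < 45 mL/min.
10% of 200 mg = 20 mg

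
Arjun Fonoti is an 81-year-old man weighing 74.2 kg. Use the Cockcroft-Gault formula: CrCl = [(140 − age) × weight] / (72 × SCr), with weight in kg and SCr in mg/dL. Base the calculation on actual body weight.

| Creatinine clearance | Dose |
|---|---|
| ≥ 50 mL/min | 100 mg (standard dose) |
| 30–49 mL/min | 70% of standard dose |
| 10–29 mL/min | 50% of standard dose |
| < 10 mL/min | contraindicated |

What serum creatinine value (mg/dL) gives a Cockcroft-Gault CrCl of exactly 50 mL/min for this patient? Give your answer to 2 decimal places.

Standard dose requires CrCl ≥ 50 mL/min.
Set (140 − 81) × 74.2 / (72 × SCr) = 50
SCr = (140 − 81) × 74.2 / (72 × 50) = 1.216 mg/dL

1.22 mg/dL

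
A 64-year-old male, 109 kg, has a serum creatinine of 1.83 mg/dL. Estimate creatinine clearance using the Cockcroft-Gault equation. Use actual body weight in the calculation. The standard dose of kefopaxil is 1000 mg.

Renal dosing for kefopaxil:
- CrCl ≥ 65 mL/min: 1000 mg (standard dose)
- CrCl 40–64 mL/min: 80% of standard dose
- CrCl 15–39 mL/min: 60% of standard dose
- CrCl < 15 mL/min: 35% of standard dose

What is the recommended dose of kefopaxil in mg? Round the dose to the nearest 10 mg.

CrCl = (140 − 64) × 109 / (72 × 1.83) = 8284.0 / 131.76 ≈ 62.9 mL/min
CrCl ≈ 63 mL/min → bracket 40–64 mL/min.
80% of 1000 mg = 800 mg

800 mg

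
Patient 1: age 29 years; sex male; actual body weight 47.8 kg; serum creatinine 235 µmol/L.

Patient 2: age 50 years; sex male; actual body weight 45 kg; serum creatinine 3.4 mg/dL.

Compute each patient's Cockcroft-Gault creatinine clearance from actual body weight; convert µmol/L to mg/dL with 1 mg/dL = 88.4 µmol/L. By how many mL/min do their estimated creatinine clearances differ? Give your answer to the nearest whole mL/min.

Patient 1: SCr = 235 / 88.4 = 2.658 mg/dL
Patient 1: CrCl = (140 − 29) × 47.8 / (72 × 2.658) = 5305.8 / 191.38 ≈ 27.7 mL/min
Patient 2: CrCl = (140 − 50) × 45 / (72 × 3.4) = 4050.0 / 244.80 ≈ 16.5 mL/min
|27.7 − 16.5| = 11.2 mL/min

11 mL/min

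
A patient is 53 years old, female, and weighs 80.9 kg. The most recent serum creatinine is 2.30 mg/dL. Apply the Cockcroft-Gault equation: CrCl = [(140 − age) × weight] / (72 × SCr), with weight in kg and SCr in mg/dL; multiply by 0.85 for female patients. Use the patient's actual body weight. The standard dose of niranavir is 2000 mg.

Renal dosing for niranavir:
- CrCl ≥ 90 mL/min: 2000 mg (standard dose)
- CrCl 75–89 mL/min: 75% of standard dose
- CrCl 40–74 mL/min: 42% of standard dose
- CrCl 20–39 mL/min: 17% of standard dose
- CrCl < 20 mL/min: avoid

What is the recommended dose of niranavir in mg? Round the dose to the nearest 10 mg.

CrCl = (140 − 53) × 80.9 / (72 × 2.3) × 0.85 = 7038.3 / 165.60 × 0.85 ≈ 36.1 mL/min
CrCl ≈ 36 mL/min → bracket 20–39 mL/min.
17% of 2000 mg = 340 mg

340 mg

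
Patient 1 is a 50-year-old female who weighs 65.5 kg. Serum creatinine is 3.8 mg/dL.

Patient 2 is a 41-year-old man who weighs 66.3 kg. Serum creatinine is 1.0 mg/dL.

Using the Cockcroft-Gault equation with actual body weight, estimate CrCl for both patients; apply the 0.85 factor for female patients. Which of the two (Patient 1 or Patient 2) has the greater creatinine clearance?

Patient 2

Patient 1: CrCl = (140 − 50) × 65.5 / (72 × 3.8) × 0.85 = 5895.0 / 273.60 × 0.85 ≈ 18.3 mL/min
Patient 2: CrCl = (140 − 41) × 66.3 / (72 × 1) = 6563.7 / 72.00 ≈ 91.2 mL/min
18.3 vs 91.2 mL/min → Patient 2 is higher.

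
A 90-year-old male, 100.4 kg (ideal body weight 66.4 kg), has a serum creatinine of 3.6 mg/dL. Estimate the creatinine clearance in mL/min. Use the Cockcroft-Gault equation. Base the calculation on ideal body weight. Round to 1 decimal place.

CrCl = (140 − 90) × 66.4 / (72 × 3.6) = 3320.0 / 259.20 ≈ 12.8 mL/min

12.8 mL/min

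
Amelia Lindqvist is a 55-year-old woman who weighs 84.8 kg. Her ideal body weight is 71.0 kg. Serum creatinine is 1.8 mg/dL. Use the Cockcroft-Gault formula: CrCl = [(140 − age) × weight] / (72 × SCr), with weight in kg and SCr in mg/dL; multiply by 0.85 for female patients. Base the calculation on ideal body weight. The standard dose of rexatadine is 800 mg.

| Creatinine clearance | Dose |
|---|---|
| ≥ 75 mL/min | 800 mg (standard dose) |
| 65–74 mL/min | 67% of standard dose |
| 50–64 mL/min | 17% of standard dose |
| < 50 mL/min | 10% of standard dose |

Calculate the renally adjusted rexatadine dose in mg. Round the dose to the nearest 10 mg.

80 mg

CrCl = (140 − 55) × 71 / (72 × 1.8) × 0.85 = 6035.0 / 129.60 × 0.85 ≈ 39.6 mL/min
CrCl ≈ 40 mL/min → bracket < 50 mL/min.
10% of 800 mg = 80 mg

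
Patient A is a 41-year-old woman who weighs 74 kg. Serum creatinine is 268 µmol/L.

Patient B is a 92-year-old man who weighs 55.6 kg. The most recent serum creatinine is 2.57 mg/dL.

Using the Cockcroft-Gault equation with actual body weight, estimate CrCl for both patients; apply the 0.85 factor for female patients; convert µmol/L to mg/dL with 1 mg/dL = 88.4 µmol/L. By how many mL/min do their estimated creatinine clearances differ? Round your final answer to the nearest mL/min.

Patient A: SCr = 268 / 88.4 = 3.032 mg/dL
Patient A: CrCl = (140 − 41) × 74 / (72 × 3.032) × 0.85 = 7326.0 / 218.30 × 0.85 ≈ 28.5 mL/min
Patient B: CrCl = (140 − 92) × 55.6 / (72 × 2.57) = 2668.8 / 185.04 ≈ 14.4 mL/min
|28.5 − 14.4| = 14.1 mL/min

14 mL/min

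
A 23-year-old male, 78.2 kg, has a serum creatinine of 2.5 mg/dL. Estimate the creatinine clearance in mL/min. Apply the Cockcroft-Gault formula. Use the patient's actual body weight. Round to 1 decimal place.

CrCl = (140 − 23) × 78.2 / (72 × 2.5) = 9149.4 / 180.00 ≈ 50.8 mL/min

50.8 mL/min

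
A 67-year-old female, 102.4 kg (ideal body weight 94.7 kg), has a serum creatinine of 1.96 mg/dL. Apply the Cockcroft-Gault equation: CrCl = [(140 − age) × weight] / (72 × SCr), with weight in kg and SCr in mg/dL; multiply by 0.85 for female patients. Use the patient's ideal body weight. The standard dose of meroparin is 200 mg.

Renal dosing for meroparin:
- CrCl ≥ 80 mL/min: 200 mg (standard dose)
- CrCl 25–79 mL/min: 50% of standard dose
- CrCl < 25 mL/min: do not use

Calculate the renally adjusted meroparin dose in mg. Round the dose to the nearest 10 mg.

CrCl = (140 − 67) × 94.7 / (72 × 1.96) × 0.85 = 6913.1 / 141.12 × 0.85 ≈ 41.6 mL/min
CrCl ≈ 42 mL/min → bracket 25–79 mL/min.
50% of 200 mg = 100 mg

100 mg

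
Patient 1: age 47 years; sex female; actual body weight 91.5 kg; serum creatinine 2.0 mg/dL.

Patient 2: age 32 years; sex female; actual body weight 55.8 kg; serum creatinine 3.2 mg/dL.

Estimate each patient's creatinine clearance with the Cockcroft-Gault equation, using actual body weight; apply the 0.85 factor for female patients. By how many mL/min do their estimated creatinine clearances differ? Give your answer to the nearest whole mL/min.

28 mL/min

Patient 1: CrCl = (140 − 47) × 91.5 / (72 × 2) × 0.85 = 8509.5 / 144.00 × 0.85 ≈ 50.2 mL/min
Patient 2: CrCl = (140 − 32) × 55.8 / (72 × 3.2) × 0.85 = 6026.4 / 230.40 × 0.85 ≈ 22.2 mL/min
|50.2 − 22.2| = 28.0 mL/min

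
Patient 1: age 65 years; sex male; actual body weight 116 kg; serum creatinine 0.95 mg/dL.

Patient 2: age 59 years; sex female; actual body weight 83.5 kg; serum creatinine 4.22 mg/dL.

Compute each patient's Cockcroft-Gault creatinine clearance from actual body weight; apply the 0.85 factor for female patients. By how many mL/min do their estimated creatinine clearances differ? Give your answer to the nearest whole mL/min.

108 mL/min

Patient 1: CrCl = (140 − 65) × 116 / (72 × 0.95) = 8700.0 / 68.40 ≈ 127.2 mL/min
Patient 2: CrCl = (140 − 59) × 83.5 / (72 × 4.22) × 0.85 = 6763.5 / 303.84 × 0.85 ≈ 18.9 mL/min
|127.2 − 18.9| = 108.3 mL/min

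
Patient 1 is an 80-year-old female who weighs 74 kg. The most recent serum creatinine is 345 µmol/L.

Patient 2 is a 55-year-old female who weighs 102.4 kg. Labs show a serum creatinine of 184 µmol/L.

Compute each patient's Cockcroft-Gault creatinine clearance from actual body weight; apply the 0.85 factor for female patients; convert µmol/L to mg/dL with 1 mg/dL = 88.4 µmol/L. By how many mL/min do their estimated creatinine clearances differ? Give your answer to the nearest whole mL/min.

Patient 1: SCr = 345 / 88.4 = 3.903 mg/dL
Patient 1: CrCl = (140 − 80) × 74 / (72 × 3.903) × 0.85 = 4440.0 / 281.02 × 0.85 ≈ 13.4 mL/min
Patient 2: SCr = 184 / 88.4 = 2.081 mg/dL
Patient 2: CrCl = (140 − 55) × 102.4 / (72 × 2.081) × 0.85 = 8704.0 / 149.83 × 0.85 ≈ 49.4 mL/min
|13.4 − 49.4| = 36.0 mL/min

36 mL/min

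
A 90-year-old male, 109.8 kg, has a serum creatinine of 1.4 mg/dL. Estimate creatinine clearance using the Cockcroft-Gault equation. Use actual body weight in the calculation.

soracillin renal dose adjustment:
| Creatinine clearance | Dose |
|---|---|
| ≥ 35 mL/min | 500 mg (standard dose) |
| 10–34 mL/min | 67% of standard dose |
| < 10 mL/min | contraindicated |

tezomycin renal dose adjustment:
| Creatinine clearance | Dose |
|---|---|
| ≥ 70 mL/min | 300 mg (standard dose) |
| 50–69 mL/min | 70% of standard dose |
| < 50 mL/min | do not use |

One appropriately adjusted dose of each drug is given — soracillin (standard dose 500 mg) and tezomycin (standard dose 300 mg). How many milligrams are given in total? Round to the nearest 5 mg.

CrCl = (140 − 90) × 109.8 / (72 × 1.4) = 5490.0 / 100.80 ≈ 54.5 mL/min
CrCl ≈ 54 mL/min.
soracillin: ≥ 35 mL/min → 100% of 500 mg = 500 mg.
tezomycin: 50–69 mL/min → 70% of 300 mg = 210 mg.
Total = 500 + 210 = 710 mg.

710 mg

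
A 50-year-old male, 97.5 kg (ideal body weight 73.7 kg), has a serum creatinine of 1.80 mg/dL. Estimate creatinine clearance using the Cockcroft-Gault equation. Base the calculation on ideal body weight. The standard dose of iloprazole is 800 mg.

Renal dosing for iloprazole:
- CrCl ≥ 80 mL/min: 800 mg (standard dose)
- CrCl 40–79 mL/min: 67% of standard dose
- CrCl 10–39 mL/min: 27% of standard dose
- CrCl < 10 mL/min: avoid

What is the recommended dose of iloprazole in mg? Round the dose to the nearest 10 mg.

540 mg

CrCl = (140 − 50) × 73.7 / (72 × 1.8) = 6633.0 / 129.60 ≈ 51.2 mL/min
CrCl ≈ 51 mL/min → bracket 40–79 mL/min.
67% of 800 mg = 536 mg → 540 mg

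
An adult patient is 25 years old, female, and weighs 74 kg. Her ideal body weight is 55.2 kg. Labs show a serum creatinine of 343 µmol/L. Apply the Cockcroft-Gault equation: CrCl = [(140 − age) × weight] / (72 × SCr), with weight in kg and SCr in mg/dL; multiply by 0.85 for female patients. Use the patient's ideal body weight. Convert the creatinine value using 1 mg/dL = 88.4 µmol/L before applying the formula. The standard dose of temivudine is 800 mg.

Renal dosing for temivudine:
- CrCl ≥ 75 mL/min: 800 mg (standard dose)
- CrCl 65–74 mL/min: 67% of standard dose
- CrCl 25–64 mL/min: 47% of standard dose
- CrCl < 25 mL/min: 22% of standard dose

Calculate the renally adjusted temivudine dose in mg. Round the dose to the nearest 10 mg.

SCr = 343 / 88.4 = 3.88 mg/dL
CrCl = (140 − 25) × 55.2 / (72 × 3.88) × 0.85 = 6348.0 / 279.36 × 0.85 ≈ 19.3 mL/min
CrCl ≈ 19 mL/min → bracket < 25 mL/min.
22% of 800 mg = 176 mg → 180 mg

180 mg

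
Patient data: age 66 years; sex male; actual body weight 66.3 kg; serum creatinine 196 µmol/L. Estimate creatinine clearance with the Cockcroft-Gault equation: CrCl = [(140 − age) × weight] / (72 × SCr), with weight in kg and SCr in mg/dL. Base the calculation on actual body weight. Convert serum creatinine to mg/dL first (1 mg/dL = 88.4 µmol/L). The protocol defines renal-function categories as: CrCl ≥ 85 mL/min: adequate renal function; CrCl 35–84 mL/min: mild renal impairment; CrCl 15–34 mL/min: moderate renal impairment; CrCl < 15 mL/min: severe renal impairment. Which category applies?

SCr = 196 / 88.4 = 2.217 mg/dL
CrCl = (140 − 66) × 66.3 / (72 × 2.217) = 4906.2 / 159.62 ≈ 30.7 mL/min
31 mL/min falls in the 'moderate renal impairment' range.

moderate renal impairment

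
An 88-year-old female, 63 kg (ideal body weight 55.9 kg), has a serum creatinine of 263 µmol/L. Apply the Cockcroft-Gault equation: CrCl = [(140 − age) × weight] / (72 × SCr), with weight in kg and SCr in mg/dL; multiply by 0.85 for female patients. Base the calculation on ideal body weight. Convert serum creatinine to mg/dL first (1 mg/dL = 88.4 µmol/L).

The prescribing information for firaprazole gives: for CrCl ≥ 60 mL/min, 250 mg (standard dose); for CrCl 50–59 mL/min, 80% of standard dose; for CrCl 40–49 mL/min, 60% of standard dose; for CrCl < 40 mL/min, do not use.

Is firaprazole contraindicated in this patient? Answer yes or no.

SCr = 263 / 88.4 = 2.975 mg/dL
CrCl = (140 − 88) × 55.9 / (72 × 2.975) × 0.85 = 2906.8 / 214.20 × 0.85 ≈ 11.5 mL/min
CrCl ≈ 12 mL/min, which is < 40 mL/min.

yes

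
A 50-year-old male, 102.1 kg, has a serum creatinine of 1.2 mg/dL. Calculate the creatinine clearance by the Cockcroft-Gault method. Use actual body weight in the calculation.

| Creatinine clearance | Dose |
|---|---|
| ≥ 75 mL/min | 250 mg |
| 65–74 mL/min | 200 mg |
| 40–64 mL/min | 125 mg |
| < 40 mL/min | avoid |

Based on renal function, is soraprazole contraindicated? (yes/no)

no

CrCl = (140 − 50) × 102.1 / (72 × 1.2) = 9189.0 / 86.40 ≈ 106.4 mL/min
CrCl ≈ 106 mL/min, which is ≥ 40 mL/min.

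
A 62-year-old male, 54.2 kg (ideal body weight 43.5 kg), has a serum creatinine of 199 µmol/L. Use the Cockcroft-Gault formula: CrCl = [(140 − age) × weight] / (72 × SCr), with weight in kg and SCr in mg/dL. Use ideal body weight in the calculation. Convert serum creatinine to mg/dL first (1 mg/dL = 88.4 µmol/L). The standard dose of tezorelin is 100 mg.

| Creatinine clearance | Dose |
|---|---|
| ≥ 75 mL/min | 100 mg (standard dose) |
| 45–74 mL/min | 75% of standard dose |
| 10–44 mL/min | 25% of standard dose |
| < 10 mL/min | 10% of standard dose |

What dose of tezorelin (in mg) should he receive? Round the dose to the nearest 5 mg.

SCr = 199 / 88.4 = 2.251 mg/dL
CrCl = (140 − 62) × 43.5 / (72 × 2.251) = 3393.0 / 162.07 ≈ 20.9 mL/min
CrCl ≈ 21 mL/min → bracket 10–44 mL/min.
25% of 100 mg = 25 mg

25 mg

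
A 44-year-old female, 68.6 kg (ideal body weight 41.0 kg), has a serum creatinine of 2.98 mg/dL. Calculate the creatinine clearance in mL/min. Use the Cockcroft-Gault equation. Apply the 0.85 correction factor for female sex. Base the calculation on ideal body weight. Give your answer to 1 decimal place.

CrCl = (140 − 44) × 41 / (72 × 2.98) × 0.85 = 3936.0 / 214.56 × 0.85 ≈ 15.6 mL/min

15.6 mL/min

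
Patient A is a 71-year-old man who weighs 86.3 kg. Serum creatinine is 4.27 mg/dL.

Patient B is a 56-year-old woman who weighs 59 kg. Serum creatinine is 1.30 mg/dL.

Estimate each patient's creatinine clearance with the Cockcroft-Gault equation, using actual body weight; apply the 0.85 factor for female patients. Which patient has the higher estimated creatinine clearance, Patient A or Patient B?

Patient A: CrCl = (140 − 71) × 86.3 / (72 × 4.27) = 5954.7 / 307.44 ≈ 19.4 mL/min
Patient B: CrCl = (140 − 56) × 59 / (72 × 1.3) × 0.85 = 4956.0 / 93.60 × 0.85 ≈ 45.0 mL/min
19.4 vs 45.0 mL/min → Patient B is higher.

Patient B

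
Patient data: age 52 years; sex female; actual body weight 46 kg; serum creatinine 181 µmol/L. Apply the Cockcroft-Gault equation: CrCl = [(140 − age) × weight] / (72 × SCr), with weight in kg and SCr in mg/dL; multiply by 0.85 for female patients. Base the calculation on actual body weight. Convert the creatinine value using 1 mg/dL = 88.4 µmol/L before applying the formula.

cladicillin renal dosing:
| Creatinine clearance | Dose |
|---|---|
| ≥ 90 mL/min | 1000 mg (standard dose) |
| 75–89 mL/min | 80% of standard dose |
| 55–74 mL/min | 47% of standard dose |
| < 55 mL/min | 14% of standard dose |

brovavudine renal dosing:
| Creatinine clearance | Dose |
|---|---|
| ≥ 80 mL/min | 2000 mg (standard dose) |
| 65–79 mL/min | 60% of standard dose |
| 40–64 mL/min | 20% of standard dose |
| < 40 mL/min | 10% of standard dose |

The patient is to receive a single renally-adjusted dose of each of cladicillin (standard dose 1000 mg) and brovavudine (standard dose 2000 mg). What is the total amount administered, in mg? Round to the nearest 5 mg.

SCr = 181 / 88.4 = 2.048 mg/dL
CrCl = (140 − 52) × 46 / (72 × 2.048) × 0.85 = 4048.0 / 147.46 × 0.85 ≈ 23.3 mL/min
CrCl ≈ 23 mL/min.
cladicillin: < 55 mL/min → 14% of 1000 mg = 140 mg.
brovavudine: < 40 mL/min → 10% of 2000 mg = 200 mg.
Total = 140 + 200 = 340 mg.

340 mg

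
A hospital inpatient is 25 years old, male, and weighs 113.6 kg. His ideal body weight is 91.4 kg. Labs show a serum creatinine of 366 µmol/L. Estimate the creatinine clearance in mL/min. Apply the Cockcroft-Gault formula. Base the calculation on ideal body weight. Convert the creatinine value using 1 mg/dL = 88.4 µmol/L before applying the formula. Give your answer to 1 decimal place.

35.3 mL/min

SCr = 366 / 88.4 = 4.14 mg/dL
CrCl = (140 − 25) × 91.4 / (72 × 4.14) = 10511.0 / 298.08 ≈ 35.3 mL/min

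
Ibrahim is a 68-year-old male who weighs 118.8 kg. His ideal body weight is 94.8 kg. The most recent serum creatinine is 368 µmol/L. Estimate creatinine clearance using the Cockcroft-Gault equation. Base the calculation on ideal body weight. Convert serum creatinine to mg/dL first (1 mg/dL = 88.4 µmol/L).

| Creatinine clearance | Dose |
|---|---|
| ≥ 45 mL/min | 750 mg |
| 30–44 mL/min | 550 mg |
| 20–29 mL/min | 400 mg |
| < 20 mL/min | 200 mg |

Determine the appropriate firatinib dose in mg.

400 mg

SCr = 368 / 88.4 = 4.163 mg/dL
CrCl = (140 − 68) × 94.8 / (72 × 4.163) = 6825.6 / 299.74 ≈ 22.8 mL/min
CrCl ≈ 23 mL/min → bracket 20–29 mL/min.
Dose for this bracket: 400 mg.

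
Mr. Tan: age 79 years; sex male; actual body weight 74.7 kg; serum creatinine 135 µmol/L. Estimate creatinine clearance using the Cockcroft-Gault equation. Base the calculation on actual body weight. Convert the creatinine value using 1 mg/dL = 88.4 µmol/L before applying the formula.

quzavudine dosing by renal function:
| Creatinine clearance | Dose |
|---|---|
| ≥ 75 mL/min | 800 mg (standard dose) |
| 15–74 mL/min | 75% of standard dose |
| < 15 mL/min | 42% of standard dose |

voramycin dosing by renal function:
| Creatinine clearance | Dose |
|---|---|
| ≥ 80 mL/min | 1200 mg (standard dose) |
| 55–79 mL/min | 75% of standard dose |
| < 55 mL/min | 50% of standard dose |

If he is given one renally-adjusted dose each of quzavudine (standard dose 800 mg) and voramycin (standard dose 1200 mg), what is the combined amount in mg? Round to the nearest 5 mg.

SCr = 135 / 88.4 = 1.527 mg/dL
CrCl = (140 − 79) × 74.7 / (72 × 1.527) = 4556.7 / 109.94 ≈ 41.4 mL/min
CrCl ≈ 41 mL/min.
quzavudine: 15–74 mL/min → 75% of 800 mg = 600 mg.
voramycin: < 55 mL/min → 50% of 1200 mg = 600 mg.
Total = 600 + 600 = 1200 mg.

1200 mg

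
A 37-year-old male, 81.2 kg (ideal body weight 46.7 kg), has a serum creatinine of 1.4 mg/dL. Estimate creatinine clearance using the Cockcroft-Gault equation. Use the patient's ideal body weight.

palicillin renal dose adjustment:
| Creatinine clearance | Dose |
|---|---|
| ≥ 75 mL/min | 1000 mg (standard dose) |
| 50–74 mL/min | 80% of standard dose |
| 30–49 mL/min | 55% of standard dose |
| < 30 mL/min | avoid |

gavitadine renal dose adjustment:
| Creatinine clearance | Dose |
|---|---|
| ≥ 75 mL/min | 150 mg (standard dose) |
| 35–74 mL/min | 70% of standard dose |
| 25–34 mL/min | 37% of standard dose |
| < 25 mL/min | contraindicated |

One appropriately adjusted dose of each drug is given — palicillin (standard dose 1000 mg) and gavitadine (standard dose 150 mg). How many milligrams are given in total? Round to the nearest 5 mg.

655 mg

CrCl = (140 − 37) × 46.7 / (72 × 1.4) = 4810.1 / 100.80 ≈ 47.7 mL/min
CrCl ≈ 48 mL/min.
palicillin: 30–49 mL/min → 55% of 1000 mg = 550 mg.
gavitadine: 35–74 mL/min → 70% of 150 mg = 105 mg.
Total = 550 + 105 = 655 mg.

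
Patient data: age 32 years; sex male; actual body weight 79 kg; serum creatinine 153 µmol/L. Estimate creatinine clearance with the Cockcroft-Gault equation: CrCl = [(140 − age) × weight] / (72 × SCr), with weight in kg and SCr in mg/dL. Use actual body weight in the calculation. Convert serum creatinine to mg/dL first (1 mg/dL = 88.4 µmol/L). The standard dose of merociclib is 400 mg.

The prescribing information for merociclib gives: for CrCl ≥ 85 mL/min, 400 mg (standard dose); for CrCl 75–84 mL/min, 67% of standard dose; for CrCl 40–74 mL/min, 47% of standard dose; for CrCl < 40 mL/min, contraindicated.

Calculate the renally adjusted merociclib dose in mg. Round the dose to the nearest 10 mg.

SCr = 153 / 88.4 = 1.731 mg/dL
CrCl = (140 − 32) × 79 / (72 × 1.731) = 8532.0 / 124.63 ≈ 68.5 mL/min
CrCl ≈ 68 mL/min → bracket 40–74 mL/min.
47% of 400 mg = 188 mg → 190 mg

190 mg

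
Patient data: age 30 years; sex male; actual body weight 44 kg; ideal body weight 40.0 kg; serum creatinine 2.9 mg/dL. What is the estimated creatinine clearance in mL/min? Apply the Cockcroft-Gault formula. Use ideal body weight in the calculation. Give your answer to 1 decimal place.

CrCl = (140 − 30) × 40 / (72 × 2.9) = 4400.0 / 208.80 ≈ 21.1 mL/min

21.1 mL/min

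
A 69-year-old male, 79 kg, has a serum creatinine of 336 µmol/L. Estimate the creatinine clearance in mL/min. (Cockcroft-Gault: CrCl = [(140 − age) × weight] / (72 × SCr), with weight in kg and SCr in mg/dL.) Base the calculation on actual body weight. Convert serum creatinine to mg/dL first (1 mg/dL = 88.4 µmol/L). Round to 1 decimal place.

SCr = 336 / 88.4 = 3.801 mg/dL
CrCl = (140 − 69) × 79 / (72 × 3.801) = 5609.0 / 273.67 ≈ 20.5 mL/min

20.5 mL/min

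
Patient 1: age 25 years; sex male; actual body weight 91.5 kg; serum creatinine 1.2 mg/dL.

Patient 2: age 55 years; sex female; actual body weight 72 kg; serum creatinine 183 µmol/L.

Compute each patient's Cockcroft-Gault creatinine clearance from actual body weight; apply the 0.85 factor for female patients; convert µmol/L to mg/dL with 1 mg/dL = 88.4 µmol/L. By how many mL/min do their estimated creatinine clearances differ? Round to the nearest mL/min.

87 mL/min

Patient 1: CrCl = (140 − 25) × 91.5 / (72 × 1.2) = 10522.5 / 86.40 ≈ 121.8 mL/min
Patient 2: SCr = 183 / 88.4 = 2.07 mg/dL
Patient 2: CrCl = (140 − 55) × 72 / (72 × 2.07) × 0.85 = 6120.0 / 149.04 × 0.85 ≈ 34.9 mL/min
|121.8 − 34.9| = 86.9 mL/min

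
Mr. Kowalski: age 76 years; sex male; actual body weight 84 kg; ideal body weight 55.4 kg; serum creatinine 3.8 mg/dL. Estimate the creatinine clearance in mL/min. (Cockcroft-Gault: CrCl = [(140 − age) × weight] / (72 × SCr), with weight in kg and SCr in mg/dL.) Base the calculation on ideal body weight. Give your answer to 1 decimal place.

13.0 mL/min

CrCl = (140 − 76) × 55.4 / (72 × 3.8) = 3545.6 / 273.60 ≈ 13.0 mL/min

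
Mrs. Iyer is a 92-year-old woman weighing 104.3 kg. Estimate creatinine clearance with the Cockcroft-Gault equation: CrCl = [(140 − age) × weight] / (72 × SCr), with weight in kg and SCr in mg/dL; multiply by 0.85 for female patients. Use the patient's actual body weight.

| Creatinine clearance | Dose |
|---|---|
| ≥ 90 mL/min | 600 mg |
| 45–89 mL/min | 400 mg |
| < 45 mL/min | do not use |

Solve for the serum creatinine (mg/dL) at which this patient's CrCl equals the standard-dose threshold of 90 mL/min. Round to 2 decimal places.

0.66 mg/dL

Standard dose requires CrCl ≥ 90 mL/min.
Set (140 − 92) × 104.3 × 0.85 / (72 × SCr) = 90
SCr = (140 − 92) × 104.3 × 0.85 / (72 × 90) = 0.657 mg/dL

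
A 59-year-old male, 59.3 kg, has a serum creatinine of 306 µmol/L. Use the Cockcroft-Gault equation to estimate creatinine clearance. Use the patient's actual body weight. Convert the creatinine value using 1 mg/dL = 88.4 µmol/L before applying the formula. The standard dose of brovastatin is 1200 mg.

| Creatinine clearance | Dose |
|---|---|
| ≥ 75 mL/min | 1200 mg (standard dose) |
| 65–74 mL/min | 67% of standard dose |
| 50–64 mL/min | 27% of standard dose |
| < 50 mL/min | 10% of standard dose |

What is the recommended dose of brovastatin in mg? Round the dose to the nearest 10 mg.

SCr = 306 / 88.4 = 3.462 mg/dL
CrCl = (140 − 59) × 59.3 / (72 × 3.462) = 4803.3 / 249.26 ≈ 19.3 mL/min
CrCl ≈ 19 mL/min → bracket < 50 mL/min.
10% of 1200 mg = 120 mg

120 mg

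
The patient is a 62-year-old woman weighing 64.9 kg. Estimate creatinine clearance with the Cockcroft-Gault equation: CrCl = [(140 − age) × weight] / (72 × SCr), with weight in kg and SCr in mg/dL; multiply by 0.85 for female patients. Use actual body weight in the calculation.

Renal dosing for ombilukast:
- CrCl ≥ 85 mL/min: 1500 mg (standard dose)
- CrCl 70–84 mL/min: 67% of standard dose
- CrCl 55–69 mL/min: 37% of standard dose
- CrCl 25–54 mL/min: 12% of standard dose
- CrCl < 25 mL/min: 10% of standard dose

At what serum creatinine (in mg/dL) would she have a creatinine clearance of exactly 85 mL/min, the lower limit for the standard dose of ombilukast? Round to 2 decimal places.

0.70 mg/dL

Standard dose requires CrCl ≥ 85 mL/min.
Set (140 − 62) × 64.9 × 0.85 / (72 × SCr) = 85
SCr = (140 − 62) × 64.9 × 0.85 / (72 × 85) = 0.703 mg/dL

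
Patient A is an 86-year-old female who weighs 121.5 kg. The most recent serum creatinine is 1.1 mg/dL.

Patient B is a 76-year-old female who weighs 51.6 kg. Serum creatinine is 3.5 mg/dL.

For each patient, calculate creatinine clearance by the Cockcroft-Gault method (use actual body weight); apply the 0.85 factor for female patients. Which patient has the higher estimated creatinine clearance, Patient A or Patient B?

Patient A: CrCl = (140 − 86) × 121.5 / (72 × 1.1) × 0.85 = 6561.0 / 79.20 × 0.85 ≈ 70.4 mL/min
Patient B: CrCl = (140 − 76) × 51.6 / (72 × 3.5) × 0.85 = 3302.4 / 252.00 × 0.85 ≈ 11.1 mL/min
70.4 vs 11.1 mL/min → Patient A is higher.

Patient A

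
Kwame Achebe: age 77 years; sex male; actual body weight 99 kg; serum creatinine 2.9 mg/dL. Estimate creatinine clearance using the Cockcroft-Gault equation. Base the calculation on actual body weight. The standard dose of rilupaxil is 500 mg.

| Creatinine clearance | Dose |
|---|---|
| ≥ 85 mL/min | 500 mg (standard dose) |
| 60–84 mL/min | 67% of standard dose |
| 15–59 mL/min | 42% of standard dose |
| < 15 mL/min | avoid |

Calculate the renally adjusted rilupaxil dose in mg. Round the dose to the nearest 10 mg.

CrCl = (140 − 77) × 99 / (72 × 2.9) = 6237.0 / 208.80 ≈ 29.9 mL/min
CrCl ≈ 30 mL/min → bracket 15–59 mL/min.
42% of 500 mg = 210 mg

210 mg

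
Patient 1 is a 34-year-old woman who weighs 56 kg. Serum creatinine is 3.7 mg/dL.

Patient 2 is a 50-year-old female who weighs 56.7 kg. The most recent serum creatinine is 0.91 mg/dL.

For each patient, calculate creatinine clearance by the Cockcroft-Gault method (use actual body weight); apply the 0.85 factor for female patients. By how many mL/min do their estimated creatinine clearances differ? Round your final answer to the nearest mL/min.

Patient 1: CrCl = (140 − 34) × 56 / (72 × 3.7) × 0.85 = 5936.0 / 266.40 × 0.85 ≈ 18.9 mL/min
Patient 2: CrCl = (140 − 50) × 56.7 / (72 × 0.91) × 0.85 = 5103.0 / 65.52 × 0.85 ≈ 66.2 mL/min
|18.9 − 66.2| = 47.3 mL/min

47 mL/min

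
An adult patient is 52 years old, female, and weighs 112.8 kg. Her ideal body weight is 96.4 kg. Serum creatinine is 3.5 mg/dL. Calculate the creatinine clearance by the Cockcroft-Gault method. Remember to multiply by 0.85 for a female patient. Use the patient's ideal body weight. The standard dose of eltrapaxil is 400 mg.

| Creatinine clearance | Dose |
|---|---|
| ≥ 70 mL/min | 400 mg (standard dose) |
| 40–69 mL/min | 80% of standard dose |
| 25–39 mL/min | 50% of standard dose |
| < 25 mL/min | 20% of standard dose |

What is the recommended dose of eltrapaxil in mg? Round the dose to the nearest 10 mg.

CrCl = (140 − 52) × 96.4 / (72 × 3.5) × 0.85 = 8483.2 / 252.00 × 0.85 ≈ 28.6 mL/min
CrCl ≈ 29 mL/min → bracket 25–39 mL/min.
50% of 400 mg = 200 mg

200 mg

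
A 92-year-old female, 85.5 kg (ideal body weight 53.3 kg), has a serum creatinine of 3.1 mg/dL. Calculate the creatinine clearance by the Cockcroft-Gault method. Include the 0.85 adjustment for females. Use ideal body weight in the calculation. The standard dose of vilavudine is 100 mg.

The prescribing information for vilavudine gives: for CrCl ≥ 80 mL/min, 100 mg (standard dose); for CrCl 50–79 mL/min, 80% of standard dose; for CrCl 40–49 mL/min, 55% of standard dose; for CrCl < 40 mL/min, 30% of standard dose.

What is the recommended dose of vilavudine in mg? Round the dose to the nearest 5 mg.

CrCl = (140 − 92) × 53.3 / (72 × 3.1) × 0.85 = 2558.4 / 223.20 × 0.85 ≈ 9.7 mL/min
CrCl ≈ 10 mL/min → bracket < 40 mL/min.
30% of 100 mg = 30 mg

30 mg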